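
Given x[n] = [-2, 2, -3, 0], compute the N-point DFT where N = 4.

X[k] = Σ(n=0 to 3) x[n] · ω_4^(nk)
where ω_4 = e^(-2πi/4)

Computing each X[k]:
X[0] = -3
X[1] = 1-2i
X[2] = -7
X[3] = 1+2i

X = [-3, 1-2i, -7, 1+2i]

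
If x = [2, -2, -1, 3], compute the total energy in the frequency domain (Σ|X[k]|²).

Parseval: Σ|x[n]|² = (1/N)Σ|X[k]|², so Σ|X[k]|² = N·Σ|x[n]|² = 4·18.0000

Σ|X[k]|² = N·Σ|x[n]|² = 4·18.0000 = 72.0000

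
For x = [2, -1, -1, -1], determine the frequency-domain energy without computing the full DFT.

Parseval: Σ|x[n]|² = (1/N)Σ|X[k]|², so Σ|X[k]|² = N·Σ|x[n]|² = 4·7.0000

Σ|X[k]|² = N·Σ|x[n]|² = 4·7.0000 = 28.0000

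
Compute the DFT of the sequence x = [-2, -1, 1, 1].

X[k] = Σ(n=0 to 3) x[n] · ω_4^(nk)
where ω_4 = e^(-2πi/4)

Computing each X[k]:
X[0] = -1
X[1] = -3+2i
X[2] = -1
X[3] = -3-2i

X = [-1, -3+2i, -1, -3-2i]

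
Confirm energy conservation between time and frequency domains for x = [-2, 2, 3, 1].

Time domain:
Σ|x[n]|² = |-2|² + |2|² + |3|² + |1|² = 18.0000

Frequency domain:
(1/4)Σ|X[k]|² = (1/4)(|4|² + |-5-1i|² + |-2|² + |-5+1i|²) = (1/4)·72.0000 = 18.0000

Both sides agree, confirming Parseval's theorem.

Σ|x[n]|² = (1/N)Σ|X[k]|² = 18.0000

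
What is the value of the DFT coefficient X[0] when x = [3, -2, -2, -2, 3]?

X[0] = Σ(n=0 to 4) x[n] · ω_5^0 = Σ x[n]
= (3) + (-2) + (-2) + (-2) + (3)

X[0] = 0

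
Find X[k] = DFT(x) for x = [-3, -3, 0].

X[k] = Σ(n=0 to 2) x[n] · ω_3^(nk)
where ω_3 = e^(-2πi/3)

Computing each X[k]:
X[0] = -6
X[1] = -1.5000+2.5981i
X[2] = -1.5000-2.5981i

X = [-6, -1.5000+2.5981i, -1.5000-2.5981i]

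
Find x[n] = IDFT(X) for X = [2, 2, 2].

x[n] = (1/3) Σ(k=0 to 2) X[k] · e^(2πikn/3)

Computing each x[n]:
x[0] = 2
x[1] = 0
x[2] = 0

x = [2, 0, 0]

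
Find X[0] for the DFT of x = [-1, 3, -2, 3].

X[0] = Σ(n=0 to 3) x[n] · ω_4^0 = Σ x[n]
= (-1) + (3) + (-2) + (3)

X[0] = 3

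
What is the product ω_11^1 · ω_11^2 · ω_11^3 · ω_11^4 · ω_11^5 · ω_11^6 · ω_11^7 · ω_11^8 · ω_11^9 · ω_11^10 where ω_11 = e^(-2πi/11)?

The primitive 11th roots of unity are ω_11^k for k coprime to 11: k ∈ {1, 2, 3, 4, 5, 6, 7, 8, 9, 10}
Their product equals the constant term of the cyclotomic polynomial Φ_11(x) up to sign.
For n ≥ 3, the product of all primitive nth roots of unity is 1. (For n=1 it is 1; for n=2 it is -1.)

1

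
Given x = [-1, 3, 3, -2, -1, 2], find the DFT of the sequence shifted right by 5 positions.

Time shift by 5: X_shifted[k] = ω_6^(5k) · X[k]
Shifted x = [3, 3, -2, -1, 2, -1]

DFT(x[n-5]) = [4, 5, 1.0000-6.9282i, 2, 1.0000+6.9282i, 5]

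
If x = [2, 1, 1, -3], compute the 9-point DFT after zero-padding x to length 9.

Original 4-point DFT: [1, 1-4i, 5, 1+4i]
Zero-padded 9-point DFT provides frequency interpolation.

DFT_9([x, 0, ...]) = [1, 4.4397+0.9705i, 2.7340-3.9249i, -2, 3.3264+2.8988i, 3.3264-2.8988i, -2, 2.7340+3.9249i, 4.4397-0.9705i]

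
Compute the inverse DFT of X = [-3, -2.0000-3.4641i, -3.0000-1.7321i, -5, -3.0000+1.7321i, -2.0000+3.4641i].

x[n] = (1/6) Σ(k=0 to 5) X[k] · e^(2πikn/6)

Computing each x[n]:
x[0] = -3
x[1] = 2
x[2] = 0
x[3] = 0
x[4] = -1
x[5] = -1

x = [-3, 2, 0, 0, -1, -1]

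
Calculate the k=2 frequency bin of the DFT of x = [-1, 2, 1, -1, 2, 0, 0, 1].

X[2] = Σ(n=0 to 7) x[n] · ω_8^(2n) where ω_8 = e^(-2πi/8)
= (-1)·ω_8^0 + (2)·ω_8^2 + (1)·ω_8^4 + (-1)·ω_8^6 + (2)·ω_8^8 + (0)·ω_8^10 + (0)·ω_8^12 + (1)·ω_8^14

X[2] = -2i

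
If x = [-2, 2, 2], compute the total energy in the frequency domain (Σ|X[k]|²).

Parseval: Σ|x[n]|² = (1/N)Σ|X[k]|², so Σ|X[k]|² = N·Σ|x[n]|² = 3·12.0000

Σ|X[k]|² = N·Σ|x[n]|² = 3·12.0000 = 36.0000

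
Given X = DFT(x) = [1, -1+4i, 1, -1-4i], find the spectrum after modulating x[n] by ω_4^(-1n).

Modulation property: DFT(ω_4^(-1n)·x[n]) = X[(k-1) mod 4], so circularly shift X by 1 positions.

X[k-1] = [-1-4i, 1, -1+4i, 1]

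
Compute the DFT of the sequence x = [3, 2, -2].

X[k] = Σ(n=0 to 2) x[n] · ω_3^(nk)
where ω_3 = e^(-2πi/3)

Computing each X[k]:
X[0] = 3
X[1] = 3.0000-3.4641i
X[2] = 3.0000+3.4641i

X = [3, 3.0000-3.4641i, 3.0000+3.4641i]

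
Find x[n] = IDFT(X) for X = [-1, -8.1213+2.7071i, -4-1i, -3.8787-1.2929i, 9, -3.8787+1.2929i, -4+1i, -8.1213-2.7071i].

x[n] = (1/8) Σ(k=0 to 7) X[k] · e^(2πikn/8)

Computing each x[n]:
x[0] = -3
x[1] = -2
x[2] = 1
x[3] = -1
x[4] = 3
x[5] = 0
x[6] = 3
x[7] = -2

x = [-3, -2, 1, -1, 3, 0, 3, -2]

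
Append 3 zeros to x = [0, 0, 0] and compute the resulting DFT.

Original 3-point DFT: [0, 0, 0]
Zero-padded 6-point DFT provides frequency interpolation.

DFT_6([x, 0, ...]) = [0, 0, 0, 0, 0, 0]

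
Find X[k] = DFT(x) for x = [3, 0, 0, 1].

X[k] = Σ(n=0 to 3) x[n] · ω_4^(nk)
where ω_4 = e^(-2πi/4)

Computing each X[k]:
X[0] = 4
X[1] = 3+1i
X[2] = 2
X[3] = 3-1i

X = [4, 3+1i, 2, 3-1i]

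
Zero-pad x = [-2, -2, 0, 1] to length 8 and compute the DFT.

Original 4-point DFT: [-3, -2+3i, -1, -2-3i]
Zero-padded 8-point DFT provides frequency interpolation.

DFT_8([x, 0, ...]) = [-3, -4.1213+0.7071i, -2+3i, 0.1213+0.7071i, -1, 0.1213-0.7071i, -2-3i, -4.1213-0.7071i]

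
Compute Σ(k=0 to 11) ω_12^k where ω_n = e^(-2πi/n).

Sum of all nth roots of unity equals 0 for n > 1 (geometric series with r ≠ 1).

0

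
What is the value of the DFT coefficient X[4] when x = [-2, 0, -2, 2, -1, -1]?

X[4] = Σ(n=0 to 5) x[n] · ω_6^(4n) where ω_6 = e^(-2πi/6)
= (-2)·ω_6^0 + (0)·ω_6^4 + (-2)·ω_6^8 + (2)·ω_6^12 + (-1)·ω_6^16 + (-1)·ω_6^20

X[4] = 2.0000+1.7321i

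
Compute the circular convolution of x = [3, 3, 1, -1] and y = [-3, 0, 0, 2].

(x ⊛ y)[n] = Σ(m=0 to 3) x[m] · y[(n-m) mod 4]

Computing each output sample:
(x ⊛ y)[0] = -3
(x ⊛ y)[1] = -7
(x ⊛ y)[2] = -5
(x ⊛ y)[3] = 9

x ⊛ y = [-3, -7, -5, 9]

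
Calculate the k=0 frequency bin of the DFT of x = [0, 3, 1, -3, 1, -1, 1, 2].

X[0] = Σ(n=0 to 7) x[n] · ω_8^0 = Σ x[n]
= (0) + (3) + (1) + (-3) + (1) + (-1) + (1) + (2)

X[0] = 4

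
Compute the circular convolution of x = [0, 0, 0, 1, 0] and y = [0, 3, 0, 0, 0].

(x ⊛ y)[n] = Σ(m=0 to 4) x[m] · y[(n-m) mod 5]

Computing each output sample:
(x ⊛ y)[0] = 0
(x ⊛ y)[1] = 0
(x ⊛ y)[2] = 0
(x ⊛ y)[3] = 0
(x ⊛ y)[4] = 3

x ⊛ y = [0, 0, 0, 0, 3]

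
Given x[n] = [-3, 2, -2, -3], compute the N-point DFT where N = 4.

X[k] = Σ(n=0 to 3) x[n] · ω_4^(nk)
where ω_4 = e^(-2πi/4)

Computing each X[k]:
X[0] = -6
X[1] = -1-5i
X[2] = -4
X[3] = -1+5i

X = [-6, -1-5i, -4, -1+5i]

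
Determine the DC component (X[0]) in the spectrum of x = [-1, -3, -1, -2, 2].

X[0] = Σ(n=0 to 4) x[n] · ω_5^0 = Σ x[n]
= (-1) + (-3) + (-1) + (-2) + (2)

X[0] = -5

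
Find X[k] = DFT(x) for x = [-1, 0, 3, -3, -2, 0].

X[k] = Σ(n=0 to 5) x[n] · ω_6^(nk)
where ω_6 = e^(-2πi/6)

Computing each X[k]:
X[0] = -3
X[1] = 1.5000-4.3301i
X[2] = -4.5000+4.3301i
X[3] = 3
X[4] = -4.5000-4.3301i
X[5] = 1.5000+4.3301i

X = [-3, 1.5000-4.3301i, -4.5000+4.3301i, 3, -4.5000-4.3301i, 1.5000+4.3301i]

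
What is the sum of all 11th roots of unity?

Sum of all nth roots of unity equals 0 for n > 1 (geometric series with r ≠ 1).

0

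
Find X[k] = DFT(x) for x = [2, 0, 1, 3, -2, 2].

X[k] = Σ(n=0 to 5) x[n] · ω_6^(nk)
where ω_6 = e^(-2πi/6)

Computing each X[k]:
X[0] = 6
X[1] = 0.5000-0.8660i
X[2] = 4.5000+4.3301i
X[3] = -4
X[4] = 4.5000-4.3301i
X[5] = 0.5000+0.8660i

X = [6, 0.5000-0.8660i, 4.5000+4.3301i, -4, 4.5000-4.3301i, 0.5000+0.8660i]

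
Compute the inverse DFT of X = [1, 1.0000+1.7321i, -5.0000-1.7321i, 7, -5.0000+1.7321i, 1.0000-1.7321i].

x[n] = (1/6) Σ(k=0 to 5) X[k] · e^(2πikn/6)

Computing each x[n]:
x[0] = 0
x[1] = 0
x[2] = 1
x[3] = -3
x[4] = 3
x[5] = 0

x = [0, 0, 1, -3, 3, 0]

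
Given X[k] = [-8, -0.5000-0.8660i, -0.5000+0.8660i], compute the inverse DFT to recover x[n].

x[n] = (1/3) Σ(k=0 to 2) X[k] · e^(2πikn/3)

Computing each x[n]:
x[0] = -3
x[1] = -2
x[2] = -3

x = [-3, -2, -3]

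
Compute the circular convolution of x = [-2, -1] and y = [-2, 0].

(x ⊛ y)[n] = Σ(m=0 to 1) x[m] · y[(n-m) mod 2]

Computing each output sample:
(x ⊛ y)[0] = 4
(x ⊛ y)[1] = 2

x ⊛ y = [4, 2]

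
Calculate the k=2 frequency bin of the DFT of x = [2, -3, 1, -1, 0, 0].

X[2] = Σ(n=0 to 5) x[n] · ω_6^(2n) where ω_6 = e^(-2πi/6)
= (2)·ω_6^0 + (-3)·ω_6^2 + (1)·ω_6^4 + (-1)·ω_6^6 + (0)·ω_6^8 + (0)·ω_6^10

X[2] = 2.0000+3.4641i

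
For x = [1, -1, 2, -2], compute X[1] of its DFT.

X[1] = Σ(n=0 to 3) x[n] · ω_4^(1n) where ω_4 = e^(-2πi/4)
= (1)·ω_4^0 + (-1)·ω_4^1 + (2)·ω_4^2 + (-2)·ω_4^3

X[1] = -1-1i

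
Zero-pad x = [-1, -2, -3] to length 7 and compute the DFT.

Original 3-point DFT: [-6, 1.5000-0.8660i, 1.5000+0.8660i]
Zero-padded 7-point DFT provides frequency interpolation.

DFT_7([x, 0, ...]) = [-6, -1.5794+4.4884i, 2.1479+0.6482i, -1.0685-1.4777i, -1.0685+1.4777i, 2.1479-0.6482i, -1.5794-4.4884i]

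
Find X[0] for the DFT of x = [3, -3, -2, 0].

X[0] = Σ(n=0 to 3) x[n] · ω_4^0 = Σ x[n]
= (3) + (-3) + (-2) + (0)

X[0] = -2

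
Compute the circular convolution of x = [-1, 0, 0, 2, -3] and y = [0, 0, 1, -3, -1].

(x ⊛ y)[n] = Σ(m=0 to 4) x[m] · y[(n-m) mod 5]

Computing each output sample:
(x ⊛ y)[0] = 2
(x ⊛ y)[1] = -9
(x ⊛ y)[2] = 6
(x ⊛ y)[3] = 6
(x ⊛ y)[4] = 1

x ⊛ y = [2, -9, 6, 6, 1]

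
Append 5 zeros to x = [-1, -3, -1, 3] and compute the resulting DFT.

Original 4-point DFT: [-2, 6i, -2, -6i]
Zero-padded 9-point DFT provides frequency interpolation.

DFT_9([x, 0, ...]) = [-2, -4.9718+0.3151i, -2.0813+5.8945i, 4.0000+1.7321i, -0.4470-2.2148i, -0.4470+2.2148i, 4.0000-1.7321i, -2.0813-5.8945i, -4.9718-0.3151i]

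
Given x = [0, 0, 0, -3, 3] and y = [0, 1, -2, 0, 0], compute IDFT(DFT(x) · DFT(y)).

(x ⊛ y)[n] = Σ(m=0 to 4) x[m] · y[(n-m) mod 5]

Computing each output sample:
(x ⊛ y)[0] = 9
(x ⊛ y)[1] = -6
(x ⊛ y)[2] = 0
(x ⊛ y)[3] = 0
(x ⊛ y)[4] = -3

x ⊛ y = [9, -6, 0, 0, -3]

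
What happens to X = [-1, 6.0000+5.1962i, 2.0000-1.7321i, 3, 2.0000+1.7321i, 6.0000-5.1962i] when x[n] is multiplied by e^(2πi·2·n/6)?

Modulation property: DFT(ω_6^(-2n)·x[n]) = X[(k-2) mod 6], so circularly shift X by 2 positions.

X[k-2] = [2.0000+1.7321i, 6.0000-5.1962i, -1, 6.0000+5.1962i, 2.0000-1.7321i, 3]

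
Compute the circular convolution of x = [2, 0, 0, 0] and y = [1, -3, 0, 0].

(x ⊛ y)[n] = Σ(m=0 to 3) x[m] · y[(n-m) mod 4]

Computing each output sample:
(x ⊛ y)[0] = 2
(x ⊛ y)[1] = -6
(x ⊛ y)[2] = 0
(x ⊛ y)[3] = 0

x ⊛ y = [2, -6, 0, 0]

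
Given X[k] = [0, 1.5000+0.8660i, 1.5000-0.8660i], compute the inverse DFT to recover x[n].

x[n] = (1/3) Σ(k=0 to 2) X[k] · e^(2πikn/3)

Computing each x[n]:
x[0] = 1
x[1] = -1
x[2] = 0

x = [1, -1, 0]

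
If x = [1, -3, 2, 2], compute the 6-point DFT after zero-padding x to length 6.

Original 4-point DFT: [2, -1+5i, 4, -1-5i]
Zero-padded 6-point DFT provides frequency interpolation.

DFT_6([x, 0, ...]) = [2, -3.5000+0.8660i, 3.5000+4.3301i, 4, 3.5000-4.3301i, -3.5000-0.8660i]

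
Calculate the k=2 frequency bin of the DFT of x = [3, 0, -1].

X[2] = Σ(n=0 to 2) x[n] · ω_3^(2n) where ω_3 = e^(-2πi/3)
= (3)·ω_3^0 + (0)·ω_3^2 + (-1)·ω_3^4

X[2] = 3.5000+0.8660i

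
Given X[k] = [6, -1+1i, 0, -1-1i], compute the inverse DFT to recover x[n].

x[n] = (1/4) Σ(k=0 to 3) X[k] · e^(2πikn/4)

Computing each x[n]:
x[0] = 1
x[1] = 1
x[2] = 2
x[3] = 2

x = [1, 1, 2, 2]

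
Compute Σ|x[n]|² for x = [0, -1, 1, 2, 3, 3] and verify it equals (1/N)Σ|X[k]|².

Time domain:
Σ|x[n]|² = |0|² + |-1|² + |1|² + |2|² + |3|² + |3|² = 24.0000

Frequency domain:
(1/6)Σ|X[k]|² = (1/6)(|8|² + |-3.0000+5.1962i|² + |-1.0000+1.7321i|² + |0|² + |-1.0000-1.7321i|² + |-3.0000-5.1962i|²) = (1/6)·144.0000 = 24.0000

Both sides agree, confirming Parseval's theorem.

Σ|x[n]|² = (1/N)Σ|X[k]|² = 24.0000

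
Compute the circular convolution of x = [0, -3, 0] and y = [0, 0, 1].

(x ⊛ y)[n] = Σ(m=0 to 2) x[m] · y[(n-m) mod 3]

Computing each output sample:
(x ⊛ y)[0] = -3
(x ⊛ y)[1] = 0
(x ⊛ y)[2] = 0

x ⊛ y = [-3, 0, 0]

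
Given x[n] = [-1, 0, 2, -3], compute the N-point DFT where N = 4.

X[k] = Σ(n=0 to 3) x[n] · ω_4^(nk)
where ω_4 = e^(-2πi/4)

Computing each X[k]:
X[0] = -2
X[1] = -3-3i
X[2] = 4
X[3] = -3+3i

X = [-2, -3-3i, 4, -3+3i]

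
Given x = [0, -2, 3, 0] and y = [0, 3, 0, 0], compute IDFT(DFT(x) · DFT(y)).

(x ⊛ y)[n] = Σ(m=0 to 3) x[m] · y[(n-m) mod 4]

Computing each output sample:
(x ⊛ y)[0] = 0
(x ⊛ y)[1] = 0
(x ⊛ y)[2] = -6
(x ⊛ y)[3] = 9

x ⊛ y = [0, 0, -6, 9]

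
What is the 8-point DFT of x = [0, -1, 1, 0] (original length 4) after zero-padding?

Original 4-point DFT: [0, -1+1i, 2, -1-1i]
Zero-padded 8-point DFT provides frequency interpolation.

DFT_8([x, 0, ...]) = [0, -0.7071-0.2929i, -1+1i, 0.7071+1.7071i, 2, 0.7071-1.7071i, -1-1i, -0.7071+0.2929i]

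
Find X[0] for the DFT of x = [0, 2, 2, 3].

X[0] = Σ(n=0 to 3) x[n] · ω_4^0 = Σ x[n]
= (0) + (2) + (2) + (3)

X[0] = 7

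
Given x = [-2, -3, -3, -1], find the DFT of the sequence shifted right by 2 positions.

Time shift by 2: X_shifted[k] = ω_4^(2k) · X[k]
Shifted x = [-3, -1, -2, -3]

DFT(x[n-2]) = [-9, -1-2i, -1, -1+2i]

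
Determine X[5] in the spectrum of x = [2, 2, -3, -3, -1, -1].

X[5] = Σ(n=0 to 5) x[n] · ω_6^(5n) where ω_6 = e^(-2πi/6)
= (2)·ω_6^0 + (2)·ω_6^5 + (-3)·ω_6^10 + (-3)·ω_6^15 + (-1)·ω_6^20 + (-1)·ω_6^25

X[5] = 7.5000+0.8660i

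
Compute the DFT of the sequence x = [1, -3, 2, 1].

X[k] = Σ(n=0 to 3) x[n] · ω_4^(nk)
where ω_4 = e^(-2πi/4)

Computing each X[k]:
X[0] = 1
X[1] = -1+4i
X[2] = 5
X[3] = -1-4i

X = [1, -1+4i, 5, -1-4i]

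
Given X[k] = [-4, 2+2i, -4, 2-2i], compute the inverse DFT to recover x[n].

x[n] = (1/4) Σ(k=0 to 3) X[k] · e^(2πikn/4)

Computing each x[n]:
x[0] = -1
x[1] = -1
x[2] = -3
x[3] = 1

x = [-1, -1, -3, 1]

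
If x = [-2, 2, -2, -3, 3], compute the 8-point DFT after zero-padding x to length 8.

Original 5-point DFT: [-2, 3.5902+0.3633i, -7.5902+1.5388i, -7.5902-1.5388i, 3.5902-0.3633i]
Zero-padded 8-point DFT provides frequency interpolation.

DFT_8([x, 0, ...]) = [-2, -1.4645+2.7071i, 3-5i, -8.5355-1.2929i, 0, -8.5355+1.2929i, 3+5i, -1.4645-2.7071i]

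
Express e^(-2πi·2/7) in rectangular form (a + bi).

ω_7^2 = e^(-2πi·2/7)
= cos(-2π·2/7) + i·sin(-2π·2/7)
= cos(-4π/7) + i·sin(-4π/7)

ω_7^2 = cos(-4π/7) + i·sin(-4π/7) = -0.2225-0.9749i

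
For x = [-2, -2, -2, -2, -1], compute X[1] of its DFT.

X[1] = Σ(n=0 to 4) x[n] · ω_5^(1n) where ω_5 = e^(-2πi/5)
= (-2)·ω_5^0 + (-2)·ω_5^1 + (-2)·ω_5^2 + (-2)·ω_5^3 + (-1)·ω_5^4

X[1] = 0.3090+0.9511i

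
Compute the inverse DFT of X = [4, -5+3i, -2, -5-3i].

x[n] = (1/4) Σ(k=0 to 3) X[k] · e^(2πikn/4)

Computing each x[n]:
x[0] = -2
x[1] = 0
x[2] = 3
x[3] = 3

x = [-2, 0, 3, 3]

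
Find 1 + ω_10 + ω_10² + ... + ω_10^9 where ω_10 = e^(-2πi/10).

Sum of all nth roots of unity equals 0 for n > 1 (geometric series with r ≠ 1).

0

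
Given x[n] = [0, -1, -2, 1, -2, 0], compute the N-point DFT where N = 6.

X[k] = Σ(n=0 to 5) x[n] · ω_6^(nk)
where ω_6 = e^(-2πi/6)

Computing each X[k]:
X[0] = -4
X[1] = 0.5000+0.8660i
X[2] = 3.5000+0.8660i
X[3] = -4
X[4] = 3.5000-0.8660i
X[5] = 0.5000-0.8660i

X = [-4, 0.5000+0.8660i, 3.5000+0.8660i, -4, 3.5000-0.8660i, 0.5000-0.8660i]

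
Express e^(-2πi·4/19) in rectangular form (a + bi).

ω_19^4 = e^(-2πi·4/19)
= cos(-2π·4/19) + i·sin(-2π·4/19)
= cos(-8π/19) + i·sin(-8π/19)

ω_19^4 = cos(-8π/19) + i·sin(-8π/19) = 0.2455-0.9694i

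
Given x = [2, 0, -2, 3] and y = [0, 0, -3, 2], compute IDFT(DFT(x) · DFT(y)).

(x ⊛ y)[n] = Σ(m=0 to 3) x[m] · y[(n-m) mod 4]

Computing each output sample:
(x ⊛ y)[0] = 6
(x ⊛ y)[1] = -13
(x ⊛ y)[2] = 0
(x ⊛ y)[3] = 4

x ⊛ y = [6, -13, 0, 4]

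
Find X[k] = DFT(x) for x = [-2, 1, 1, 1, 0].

X[k] = Σ(n=0 to 4) x[n] · ω_5^(nk)
where ω_5 = e^(-2πi/5)

Computing each X[k]:
X[0] = 1
X[1] = -3.3090-0.9511i
X[2] = -2.1910-0.5878i
X[3] = -2.1910+0.5878i
X[4] = -3.3090+0.9511i

X = [1, -3.3090-0.9511i, -2.1910-0.5878i, -2.1910+0.5878i, -3.3090+0.9511i]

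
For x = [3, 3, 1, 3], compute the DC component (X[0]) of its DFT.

X[0] = Σ(n=0 to 3) x[n] · ω_4^0 = Σ x[n]
= (3) + (3) + (1) + (3)

X[0] = 10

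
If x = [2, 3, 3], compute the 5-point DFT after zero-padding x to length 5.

Original 3-point DFT: [8, -1, -1]
Zero-padded 5-point DFT provides frequency interpolation.

DFT_5([x, 0, ...]) = [8, 0.5000-4.6165i, 0.5000+1.0898i, 0.5000-1.0898i, 0.5000+4.6165i]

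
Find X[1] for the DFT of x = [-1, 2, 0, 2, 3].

X[1] = Σ(n=0 to 4) x[n] · ω_5^(1n) where ω_5 = e^(-2πi/5)
= (-1)·ω_5^0 + (2)·ω_5^1 + (0)·ω_5^2 + (2)·ω_5^3 + (3)·ω_5^4

X[1] = -1.0729+2.1266i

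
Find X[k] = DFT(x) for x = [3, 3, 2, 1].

X[k] = Σ(n=0 to 3) x[n] · ω_4^(nk)
where ω_4 = e^(-2πi/4)

Computing each X[k]:
X[0] = 9
X[1] = 1-2i
X[2] = 1
X[3] = 1+2i

X = [9, 1-2i, 1, 1+2i]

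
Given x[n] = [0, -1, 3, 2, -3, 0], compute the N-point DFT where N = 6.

X[k] = Σ(n=0 to 5) x[n] · ω_6^(nk)
where ω_6 = e^(-2πi/6)

Computing each X[k]:
X[0] = 1
X[1] = -2.5000-4.3301i
X[2] = 2.5000+6.0622i
X[3] = -1
X[4] = 2.5000-6.0622i
X[5] = -2.5000+4.3301i

X = [1, -2.5000-4.3301i, 2.5000+6.0622i, -1, 2.5000-6.0622i, -2.5000+4.3301i]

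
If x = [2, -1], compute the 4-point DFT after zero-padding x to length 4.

Original 2-point DFT: [1, 3]
Zero-padded 4-point DFT provides frequency interpolation.

DFT_4([x, 0, ...]) = [1, 2+1i, 3, 2-1i]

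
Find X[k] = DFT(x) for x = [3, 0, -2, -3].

X[k] = Σ(n=0 to 3) x[n] · ω_4^(nk)
where ω_4 = e^(-2πi/4)

Computing each X[k]:
X[0] = -2
X[1] = 5-3i
X[2] = 4
X[3] = 5+3i

X = [-2, 5-3i, 4, 5+3i]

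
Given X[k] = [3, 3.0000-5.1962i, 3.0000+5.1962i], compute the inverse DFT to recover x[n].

x[n] = (1/3) Σ(k=0 to 2) X[k] · e^(2πikn/3)

Computing each x[n]:
x[0] = 3
x[1] = 3
x[2] = -3

x = [3, 3, -3]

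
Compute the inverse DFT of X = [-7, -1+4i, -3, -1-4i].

x[n] = (1/4) Σ(k=0 to 3) X[k] · e^(2πikn/4)

Computing each x[n]:
x[0] = -3
x[1] = -3
x[2] = -2
x[3] = 1

x = [-3, -3, -2, 1]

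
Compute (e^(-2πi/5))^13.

Since ω_5^5 = 1, powers reduce modulo 5.
13 mod 5 = 3
So ω_5^13 = ω_5^3 = e^(-2πi·3/5)

ω_5^13 = ω_5^3 = -0.8090+0.5878i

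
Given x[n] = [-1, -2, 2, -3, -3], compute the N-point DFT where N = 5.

X[k] = Σ(n=0 to 4) x[n] · ω_5^(nk)
where ω_5 = e^(-2πi/5)

Computing each X[k]:
X[0] = -7
X[1] = -1.7361-3.8900i
X[2] = 2.7361+4.1675i
X[3] = 2.7361-4.1675i
X[4] = -1.7361+3.8900i

X = [-7, -1.7361-3.8900i, 2.7361+4.1675i, 2.7361-4.1675i, -1.7361+3.8900i]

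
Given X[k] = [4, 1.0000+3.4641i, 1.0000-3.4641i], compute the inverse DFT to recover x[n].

x[n] = (1/3) Σ(k=0 to 2) X[k] · e^(2πikn/3)

Computing each x[n]:
x[0] = 2
x[1] = -1
x[2] = 3

x = [2, -1, 3]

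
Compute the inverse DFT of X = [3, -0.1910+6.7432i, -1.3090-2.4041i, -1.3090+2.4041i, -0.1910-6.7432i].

x[n] = (1/5) Σ(k=0 to 4) X[k] · e^(2πikn/5)

Computing each x[n]:
x[0] = 0
x[1] = -1
x[2] = -2
x[3] = 3
x[4] = 3

x = [0, -1, -2, 3, 3]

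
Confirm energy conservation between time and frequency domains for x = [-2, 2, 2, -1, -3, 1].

Time domain:
Σ|x[n]|² = |-2|² + |2|² + |2|² + |-1|² + |-3|² + |1|² = 23.0000

Frequency domain:
(1/6)Σ|X[k]|² = (1/6)(|-1|² + |1.0000-5.1962i|² + |-4.0000+3.4641i|² + |-5|² + |-4.0000-3.4641i|² + |1.0000+5.1962i|²) = (1/6)·138.0000 = 23.0000

Both sides agree, confirming Parseval's theorem.

Σ|x[n]|² = (1/N)Σ|X[k]|² = 23.0000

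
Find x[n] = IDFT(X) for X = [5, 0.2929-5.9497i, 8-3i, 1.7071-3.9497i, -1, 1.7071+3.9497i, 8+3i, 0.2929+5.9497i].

x[n] = (1/8) Σ(k=0 to 7) X[k] · e^(2πikn/8)

Computing each x[n]:
x[0] = 3
x[1] = 3
x[2] = -1
x[3] = 2
x[4] = 2
x[5] = 0
x[6] = -2
x[7] = -2

x = [3, 3, -1, 2, 2, 0, -2, -2]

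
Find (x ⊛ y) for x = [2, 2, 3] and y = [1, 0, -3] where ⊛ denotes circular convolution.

(x ⊛ y)[n] = Σ(m=0 to 2) x[m] · y[(n-m) mod 3]

Computing each output sample:
(x ⊛ y)[0] = -4
(x ⊛ y)[1] = -7
(x ⊛ y)[2] = -3

x ⊛ y = [-4, -7, -3]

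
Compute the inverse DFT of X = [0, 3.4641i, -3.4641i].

x[n] = (1/3) Σ(k=0 to 2) X[k] · e^(2πikn/3)

Computing each x[n]:
x[0] = 0
x[1] = -2
x[2] = 2

x = [0, -2, 2]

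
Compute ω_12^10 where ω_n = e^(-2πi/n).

ω_12^10 = e^(-2πi·10/12)
= cos(-2π·10/12) + i·sin(-2π·10/12)
= cos(-20π/12) + i·sin(-20π/12)

ω_12^10 = cos(-20π/12) + i·sin(-20π/12) = 0.5000+0.8660i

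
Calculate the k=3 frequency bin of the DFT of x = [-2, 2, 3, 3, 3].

X[3] = Σ(n=0 to 4) x[n] · ω_5^(3n) where ω_5 = e^(-2πi/5)
= (-2)·ω_5^0 + (2)·ω_5^3 + (3)·ω_5^6 + (3)·ω_5^9 + (3)·ω_5^12

X[3] = -4.1910-0.5878i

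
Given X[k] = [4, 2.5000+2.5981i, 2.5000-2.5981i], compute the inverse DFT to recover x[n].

x[n] = (1/3) Σ(k=0 to 2) X[k] · e^(2πikn/3)

Computing each x[n]:
x[0] = 3
x[1] = -1
x[2] = 2

x = [3, -1, 2]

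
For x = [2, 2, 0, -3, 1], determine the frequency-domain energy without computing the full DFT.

Parseval: Σ|x[n]|² = (1/N)Σ|X[k]|², so Σ|X[k]|² = N·Σ|x[n]|² = 5·18.0000

Σ|X[k]|² = N·Σ|x[n]|² = 5·18.0000 = 90.0000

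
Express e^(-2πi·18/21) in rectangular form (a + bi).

ω_21^18 = e^(-2πi·18/21)
= cos(-2π·18/21) + i·sin(-2π·18/21)
= cos(-36π/21) + i·sin(-36π/21)

ω_21^18 = cos(-36π/21) + i·sin(-36π/21) = 0.6235+0.7818i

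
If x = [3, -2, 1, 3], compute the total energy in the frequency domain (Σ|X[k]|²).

Parseval: Σ|x[n]|² = (1/N)Σ|X[k]|², so Σ|X[k]|² = N·Σ|x[n]|² = 4·23.0000

Σ|X[k]|² = N·Σ|x[n]|² = 4·23.0000 = 92.0000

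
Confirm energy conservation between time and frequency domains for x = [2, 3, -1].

Time domain:
Σ|x[n]|² = |2|² + |3|² + |-1|² = 14.0000

Frequency domain:
(1/3)Σ|X[k]|² = (1/3)(|4|² + |1.0000-3.4641i|² + |1.0000+3.4641i|²) = (1/3)·42.0000 = 14.0000

Both sides agree, confirming Parseval's theorem.

Σ|x[n]|² = (1/N)Σ|X[k]|² = 14.0000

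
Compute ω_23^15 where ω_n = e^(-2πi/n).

ω_23^15 = e^(-2πi·15/23)
= cos(-2π·15/23) + i·sin(-2π·15/23)
= cos(-30π/23) + i·sin(-30π/23)

ω_23^15 = cos(-30π/23) + i·sin(-30π/23) = -0.5767+0.8170i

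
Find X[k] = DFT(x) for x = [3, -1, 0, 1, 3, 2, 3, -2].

X[k] = Σ(n=0 to 7) x[n] · ω_8^(nk)
where ω_8 = e^(-2πi/8)

Computing each X[k]:
X[0] = 9
X[1] = -4.2426+3.0000i
X[2] = 3-2i
X[3] = 4.2426-3.0000i
X[4] = 9
X[5] = 4.2426+3.0000i
X[6] = 3+2i
X[7] = -4.2426-3.0000i

X = [9, -4.2426+3.0000i, 3-2i, 4.2426-3.0000i, 9, 4.2426+3.0000i, 3+2i, -4.2426-3.0000i]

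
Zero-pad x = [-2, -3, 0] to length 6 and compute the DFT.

Original 3-point DFT: [-5, -0.5000+2.5981i, -0.5000-2.5981i]
Zero-padded 6-point DFT provides frequency interpolation.

DFT_6([x, 0, ...]) = [-5, -3.5000+2.5981i, -0.5000+2.5981i, 1, -0.5000-2.5981i, -3.5000-2.5981i]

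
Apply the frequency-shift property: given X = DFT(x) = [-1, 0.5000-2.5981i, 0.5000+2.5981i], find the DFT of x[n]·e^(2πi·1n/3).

Modulation property: DFT(ω_3^(-1n)·x[n]) = X[(k-1) mod 3], so circularly shift X by 1 positions.

X[k-1] = [0.5000+2.5981i, -1, 0.5000-2.5981i]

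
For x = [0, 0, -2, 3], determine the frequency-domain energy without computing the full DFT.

Parseval: Σ|x[n]|² = (1/N)Σ|X[k]|², so Σ|X[k]|² = N·Σ|x[n]|² = 4·13.0000

Σ|X[k]|² = N·Σ|x[n]|² = 4·13.0000 = 52.0000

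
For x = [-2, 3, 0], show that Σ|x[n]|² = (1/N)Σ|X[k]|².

Time domain:
Σ|x[n]|² = |-2|² + |3|² + |0|² = 13.0000

Frequency domain:
(1/3)Σ|X[k]|² = (1/3)(|1|² + |-3.5000-2.5981i|² + |-3.5000+2.5981i|²) = (1/3)·39.0000 = 13.0000

Both sides agree, confirming Parseval's theorem.

Σ|x[n]|² = (1/N)Σ|X[k]|² = 13.0000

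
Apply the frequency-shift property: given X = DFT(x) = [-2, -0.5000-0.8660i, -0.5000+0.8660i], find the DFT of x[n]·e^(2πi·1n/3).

Modulation property: DFT(ω_3^(-1n)·x[n]) = X[(k-1) mod 3], so circularly shift X by 1 positions.

X[k-1] = [-0.5000+0.8660i, -2, -0.5000-0.8660i]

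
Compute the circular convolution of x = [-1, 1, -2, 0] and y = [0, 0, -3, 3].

(x ⊛ y)[n] = Σ(m=0 to 3) x[m] · y[(n-m) mod 4]

Computing each output sample:
(x ⊛ y)[0] = 9
(x ⊛ y)[1] = -6
(x ⊛ y)[2] = 3
(x ⊛ y)[3] = -6

x ⊛ y = [9, -6, 3, -6]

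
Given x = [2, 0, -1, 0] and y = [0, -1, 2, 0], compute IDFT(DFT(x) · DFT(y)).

(x ⊛ y)[n] = Σ(m=0 to 3) x[m] · y[(n-m) mod 4]

Computing each output sample:
(x ⊛ y)[0] = -2
(x ⊛ y)[1] = -2
(x ⊛ y)[2] = 4
(x ⊛ y)[3] = 1

x ⊛ y = [-2, -2, 4, 1]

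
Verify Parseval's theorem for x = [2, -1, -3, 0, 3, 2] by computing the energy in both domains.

Time domain:
Σ|x[n]|² = |2|² + |-1|² + |-3|² + |0|² + |3|² + |2|² = 27.0000

Frequency domain:
(1/6)Σ|X[k]|² = (1/6)(|3|² + |2.5000+7.7942i|² + |1.5000-2.5981i|² + |1|² + |1.5000+2.5981i|² + |2.5000-7.7942i|²) = (1/6)·162.0000 = 27.0000

Both sides agree, confirming Parseval's theorem.

Σ|x[n]|² = (1/N)Σ|X[k]|² = 27.0000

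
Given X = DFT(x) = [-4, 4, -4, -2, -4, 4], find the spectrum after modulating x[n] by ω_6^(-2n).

Modulation property: DFT(ω_6^(-2n)·x[n]) = X[(k-2) mod 6], so circularly shift X by 2 positions.

X[k-2] = [-4, 4, -4, 4, -4, -2]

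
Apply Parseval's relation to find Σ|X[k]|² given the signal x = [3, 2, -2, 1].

Parseval: Σ|x[n]|² = (1/N)Σ|X[k]|², so Σ|X[k]|² = N·Σ|x[n]|² = 4·18.0000

Σ|X[k]|² = N·Σ|x[n]|² = 4·18.0000 = 72.0000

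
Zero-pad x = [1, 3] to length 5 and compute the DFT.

Original 2-point DFT: [4, -2]
Zero-padded 5-point DFT provides frequency interpolation.

DFT_5([x, 0, ...]) = [4, 1.9271-2.8532i, -1.4271-1.7634i, -1.4271+1.7634i, 1.9271+2.8532i]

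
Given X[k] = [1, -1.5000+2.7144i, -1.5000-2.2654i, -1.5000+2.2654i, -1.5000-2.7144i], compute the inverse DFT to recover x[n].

x[n] = (1/5) Σ(k=0 to 4) X[k] · e^(2πikn/5)

Computing each x[n]:
x[0] = -1
x[1] = 0
x[2] = -1
x[3] = 2
x[4] = 1

x = [-1, 0, -1, 2, 1]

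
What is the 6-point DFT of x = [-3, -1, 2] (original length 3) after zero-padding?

Original 3-point DFT: [-2, -3.5000+2.5981i, -3.5000-2.5981i]
Zero-padded 6-point DFT provides frequency interpolation.

DFT_6([x, 0, ...]) = [-2, -4.5000-0.8660i, -3.5000+2.5981i, 0, -3.5000-2.5981i, -4.5000+0.8660i]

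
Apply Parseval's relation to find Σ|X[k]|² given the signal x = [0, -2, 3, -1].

Parseval: Σ|x[n]|² = (1/N)Σ|X[k]|², so Σ|X[k]|² = N·Σ|x[n]|² = 4·14.0000

Σ|X[k]|² = N·Σ|x[n]|² = 4·14.0000 = 56.0000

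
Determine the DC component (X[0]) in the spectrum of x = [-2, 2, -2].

X[0] = Σ(n=0 to 2) x[n] · ω_3^0 = Σ x[n]
= (-2) + (2) + (-2)

X[0] = -2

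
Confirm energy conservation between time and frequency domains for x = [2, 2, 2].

Time domain:
Σ|x[n]|² = |2|² + |2|² + |2|² = 12.0000

Frequency domain:
(1/3)Σ|X[k]|² = (1/3)(|6|² + |0|² + |0|²) = (1/3)·36.0000 = 12.0000

Both sides agree, confirming Parseval's theorem.

Σ|x[n]|² = (1/N)Σ|X[k]|² = 12.0000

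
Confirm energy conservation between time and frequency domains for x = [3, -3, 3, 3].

Time domain:
Σ|x[n]|² = |3|² + |-3|² + |3|² + |3|² = 36.0000

Frequency domain:
(1/4)Σ|X[k]|² = (1/4)(|6|² + |6i|² + |6|² + |-6i|²) = (1/4)·144.0000 = 36.0000

Both sides agree, confirming Parseval's theorem.

Σ|x[n]|² = (1/N)Σ|X[k]|² = 36.0000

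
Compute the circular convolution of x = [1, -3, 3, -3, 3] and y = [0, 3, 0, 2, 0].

(x ⊛ y)[n] = Σ(m=0 to 4) x[m] · y[(n-m) mod 5]

Computing each output sample:
(x ⊛ y)[0] = 15
(x ⊛ y)[1] = -3
(x ⊛ y)[2] = -3
(x ⊛ y)[3] = 11
(x ⊛ y)[4] = -15

x ⊛ y = [15, -3, -3, 11, -15]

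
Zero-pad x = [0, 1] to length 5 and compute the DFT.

Original 2-point DFT: [1, -1]
Zero-padded 5-point DFT provides frequency interpolation.

DFT_5([x, 0, ...]) = [1, 0.3090-0.9511i, -0.8090-0.5878i, -0.8090+0.5878i, 0.3090+0.9511i]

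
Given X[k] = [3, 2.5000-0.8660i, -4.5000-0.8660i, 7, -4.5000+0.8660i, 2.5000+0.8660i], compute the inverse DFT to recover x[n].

x[n] = (1/6) Σ(k=0 to 5) X[k] · e^(2πikn/6)

Computing each x[n]:
x[0] = 1
x[1] = 1
x[2] = 2
x[3] = -3
x[4] = 2
x[5] = 0

x = [1, 1, 2, -3, 2, 0]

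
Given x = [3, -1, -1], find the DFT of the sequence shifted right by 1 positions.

Time shift by 1: X_shifted[k] = ω_3^(1k) · X[k]
Shifted x = [-1, 3, -1]

DFT(x[n-1]) = [1, -2.0000-3.4641i, -2.0000+3.4641i]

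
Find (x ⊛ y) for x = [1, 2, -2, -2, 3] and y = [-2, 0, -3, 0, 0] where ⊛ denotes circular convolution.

(x ⊛ y)[n] = Σ(m=0 to 4) x[m] · y[(n-m) mod 5]

Computing each output sample:
(x ⊛ y)[0] = 4
(x ⊛ y)[1] = -13
(x ⊛ y)[2] = 1
(x ⊛ y)[3] = -2
(x ⊛ y)[4] = 0

x ⊛ y = [4, -13, 1, -2, 0]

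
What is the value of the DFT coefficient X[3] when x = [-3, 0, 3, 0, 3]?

X[3] = Σ(n=0 to 4) x[n] · ω_5^(3n) where ω_5 = e^(-2πi/5)
= (-3)·ω_5^0 + (0)·ω_5^3 + (3)·ω_5^6 + (0)·ω_5^9 + (3)·ω_5^12

X[3] = -4.5000-4.6165i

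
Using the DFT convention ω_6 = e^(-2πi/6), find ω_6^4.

ω_6^4 = e^(-2πi·4/6)
= cos(-2π·4/6) + i·sin(-2π·4/6)
= cos(-8π/6) + i·sin(-8π/6)

ω_6^4 = cos(-8π/6) + i·sin(-8π/6) = -0.5000+0.8660i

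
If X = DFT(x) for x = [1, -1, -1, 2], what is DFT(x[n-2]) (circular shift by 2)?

Time shift by 2: X_shifted[k] = ω_4^(2k) · X[k]
Shifted x = [-1, 2, 1, -1]

DFT(x[n-2]) = [1, -2-3i, -1, -2+3i]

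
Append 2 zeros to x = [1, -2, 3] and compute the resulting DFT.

Original 3-point DFT: [2, 0.5000+4.3301i, 0.5000-4.3301i]
Zero-padded 5-point DFT provides frequency interpolation.

DFT_5([x, 0, ...]) = [2, -2.0451+0.1388i, 3.5451+4.0287i, 3.5451-4.0287i, -2.0451-0.1388i]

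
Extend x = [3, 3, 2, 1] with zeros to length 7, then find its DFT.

Original 4-point DFT: [9, 1-2i, 1, 1+2i]
Zero-padded 7-point DFT provides frequency interpolation.

DFT_7([x, 0, ...]) = [9, 3.5245-4.7292i, 1.1540-1.2752i, 1.3216-0.7129i, 1.3216+0.7129i, 1.1540+1.2752i, 3.5245+4.7292i]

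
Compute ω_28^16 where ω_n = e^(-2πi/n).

ω_28^16 = e^(-2πi·16/28)
= cos(-2π·16/28) + i·sin(-2π·16/28)
= cos(-32π/28) + i·sin(-32π/28)

ω_28^16 = cos(-32π/28) + i·sin(-32π/28) = -0.9010+0.4339i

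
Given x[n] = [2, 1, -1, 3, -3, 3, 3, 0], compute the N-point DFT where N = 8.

X[k] = Σ(n=0 to 7) x[n] · ω_8^(nk)
where ω_8 = e^(-2πi/8)

Computing each X[k]:
X[0] = 8
X[1] = 1.4645+3.2929i
X[2] = -3-1i
X[3] = 8.5355-4.7071i
X[4] = -6
X[5] = 8.5355+4.7071i
X[6] = -3+1i
X[7] = 1.4645-3.2929i

X = [8, 1.4645+3.2929i, -3-1i, 8.5355-4.7071i, -6, 8.5355+4.7071i, -3+1i, 1.4645-3.2929i]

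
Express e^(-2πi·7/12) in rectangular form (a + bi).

ω_12^7 = e^(-2πi·7/12)
= cos(-2π·7/12) + i·sin(-2π·7/12)
= cos(-14π/12) + i·sin(-14π/12)

ω_12^7 = cos(-14π/12) + i·sin(-14π/12) = -0.8660+0.5000i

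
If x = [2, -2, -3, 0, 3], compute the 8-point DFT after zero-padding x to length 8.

Original 5-point DFT: [0, 4.7361+6.5186i, 0.2639+0.0858i, 0.2639-0.0858i, 4.7361-6.5186i]
Zero-padded 8-point DFT provides frequency interpolation.

DFT_8([x, 0, ...]) = [0, -2.4142+4.4142i, 8+2i, 0.4142-1.5858i, 4, 0.4142+1.5858i, 8-2i, -2.4142-4.4142i]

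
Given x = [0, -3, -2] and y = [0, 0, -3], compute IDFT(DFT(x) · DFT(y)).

(x ⊛ y)[n] = Σ(m=0 to 2) x[m] · y[(n-m) mod 3]

Computing each output sample:
(x ⊛ y)[0] = 9
(x ⊛ y)[1] = 6
(x ⊛ y)[2] = 0

x ⊛ y = [9, 6, 0]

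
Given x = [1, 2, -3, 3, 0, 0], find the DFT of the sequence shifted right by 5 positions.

Time shift by 5: X_shifted[k] = ω_6^(5k) · X[k]
Shifted x = [2, -3, 3, 0, 0, 1]

DFT(x[n-5]) = [3, -0.5000+0.8660i, 1.5000+6.0622i, 7, 1.5000-6.0622i, -0.5000-0.8660i]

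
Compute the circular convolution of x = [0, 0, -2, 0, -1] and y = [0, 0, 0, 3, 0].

(x ⊛ y)[n] = Σ(m=0 to 4) x[m] · y[(n-m) mod 5]

Computing each output sample:
(x ⊛ y)[0] = -6
(x ⊛ y)[1] = 0
(x ⊛ y)[2] = -3
(x ⊛ y)[3] = 0
(x ⊛ y)[4] = 0

x ⊛ y = [-6, 0, -3, 0, 0]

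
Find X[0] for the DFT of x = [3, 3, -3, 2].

X[0] = Σ(n=0 to 3) x[n] · ω_4^0 = Σ x[n]
= (3) + (3) + (-3) + (2)

X[0] = 5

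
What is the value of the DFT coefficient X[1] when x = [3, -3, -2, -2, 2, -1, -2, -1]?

X[1] = Σ(n=0 to 7) x[n] · ω_8^(1n) where ω_8 = e^(-2πi/8)
= (3)·ω_8^0 + (-3)·ω_8^1 + (-2)·ω_8^2 + (-2)·ω_8^3 + (2)·ω_8^4 + (-1)·ω_8^5 + (-2)·ω_8^6 + (-1)·ω_8^7

X[1] = 0.2929+2.1213i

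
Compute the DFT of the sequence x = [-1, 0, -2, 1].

X[k] = Σ(n=0 to 3) x[n] · ω_4^(nk)
where ω_4 = e^(-2πi/4)

Computing each X[k]:
X[0] = -2
X[1] = 1+1i
X[2] = -4
X[3] = 1-1i

X = [-2, 1+1i, -4, 1-1i]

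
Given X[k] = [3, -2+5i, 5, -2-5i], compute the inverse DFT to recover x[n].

x[n] = (1/4) Σ(k=0 to 3) X[k] · e^(2πikn/4)

Computing each x[n]:
x[0] = 1
x[1] = -3
x[2] = 3
x[3] = 2

x = [1, -3, 3, 2]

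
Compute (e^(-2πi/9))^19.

Since ω_9^9 = 1, powers reduce modulo 9.
19 mod 9 = 1
So ω_9^19 = ω_9^1 = e^(-2πi·1/9)

ω_9^19 = ω_9^1 = 0.7660-0.6428i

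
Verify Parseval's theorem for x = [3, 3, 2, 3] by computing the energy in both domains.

Time domain:
Σ|x[n]|² = |3|² + |3|² + |2|² + |3|² = 31.0000

Frequency domain:
(1/4)Σ|X[k]|² = (1/4)(|11|² + |1|² + |-1|² + |1|²) = (1/4)·124.0000 = 31.0000

Both sides agree, confirming Parseval's theorem.

Σ|x[n]|² = (1/N)Σ|X[k]|² = 31.0000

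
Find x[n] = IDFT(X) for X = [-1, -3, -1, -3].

x[n] = (1/4) Σ(k=0 to 3) X[k] · e^(2πikn/4)

Computing each x[n]:
x[0] = -2
x[1] = 0
x[2] = 1
x[3] = 0

x = [-2, 0, 1, 0]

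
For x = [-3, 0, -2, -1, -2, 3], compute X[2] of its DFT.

X[2] = Σ(n=0 to 5) x[n] · ω_6^(2n) where ω_6 = e^(-2πi/6)
= (-3)·ω_6^0 + (0)·ω_6^2 + (-2)·ω_6^4 + (-1)·ω_6^6 + (-2)·ω_6^8 + (3)·ω_6^10

X[2] = -3.5000+2.5981i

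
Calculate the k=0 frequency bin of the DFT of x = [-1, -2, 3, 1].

X[0] = Σ(n=0 to 3) x[n] · ω_4^0 = Σ x[n]
= (-1) + (-2) + (3) + (1)

X[0] = 1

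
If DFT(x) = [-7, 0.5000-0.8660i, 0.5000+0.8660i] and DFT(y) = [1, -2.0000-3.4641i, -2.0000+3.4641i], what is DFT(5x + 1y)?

By linearity: DFT(5x + 1y) = 5·DFT(x) + 1·DFT(y)
= 5·[-7, 0.5000-0.8660i, 0.5000+0.8660i] + 1·[1, -2.0000-3.4641i, -2.0000+3.4641i]

Computing element-wise:
Z[0] = 5·(-7) + 1·(1) = -34
Z[1] = 5·(0.5000-0.8660i) + 1·(-2.0000-3.4641i) = 0.5000-7.7941i
Z[2] = 5·(0.5000+0.8660i) + 1·(-2.0000+3.4641i) = 0.5000+7.7941i

DFT(5x + 1y) = 5·X + 1·Y = [-34, 0.5000-7.7941i, 0.5000+7.7941i]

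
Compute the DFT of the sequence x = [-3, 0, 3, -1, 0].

X[k] = Σ(n=0 to 4) x[n] · ω_5^(nk)
where ω_5 = e^(-2πi/5)

Computing each X[k]:
X[0] = -1
X[1] = -4.6180-2.3511i
X[2] = -2.3820+3.8042i
X[3] = -2.3820-3.8042i
X[4] = -4.6180+2.3511i

X = [-1, -4.6180-2.3511i, -2.3820+3.8042i, -2.3820-3.8042i, -4.6180+2.3511i]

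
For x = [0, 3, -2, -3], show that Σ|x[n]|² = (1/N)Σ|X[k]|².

Time domain:
Σ|x[n]|² = |0|² + |3|² + |-2|² + |-3|² = 22.0000

Frequency domain:
(1/4)Σ|X[k]|² = (1/4)(|-2|² + |2-6i|² + |-2|² + |2+6i|²) = (1/4)·88.0000 = 22.0000

Both sides agree, confirming Parseval's theorem.

Σ|x[n]|² = (1/N)Σ|X[k]|² = 22.0000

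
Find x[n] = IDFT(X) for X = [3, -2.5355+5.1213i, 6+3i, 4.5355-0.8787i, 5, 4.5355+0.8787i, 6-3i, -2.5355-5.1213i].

x[n] = (1/8) Σ(k=0 to 7) X[k] · e^(2πikn/8)

Computing each x[n]:
x[0] = 3
x[1] = -3
x[2] = -2
x[3] = 1
x[4] = 2
x[5] = 1
x[6] = 1
x[7] = 0

x = [3, -3, -2, 1, 2, 1, 1, 0]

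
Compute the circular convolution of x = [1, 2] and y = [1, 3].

(x ⊛ y)[n] = Σ(m=0 to 1) x[m] · y[(n-m) mod 2]

Computing each output sample:
(x ⊛ y)[0] = 7
(x ⊛ y)[1] = 5

x ⊛ y = [7, 5]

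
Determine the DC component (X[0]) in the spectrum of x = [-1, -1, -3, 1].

X[0] = Σ(n=0 to 3) x[n] · ω_4^0 = Σ x[n]
= (-1) + (-1) + (-3) + (1)

X[0] = -4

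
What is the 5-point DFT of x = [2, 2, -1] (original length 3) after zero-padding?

Original 3-point DFT: [3, 1.5000-2.5981i, 1.5000+2.5981i]
Zero-padded 5-point DFT provides frequency interpolation.

DFT_5([x, 0, ...]) = [3, 3.4271-1.3143i, 0.0729-2.1266i, 0.0729+2.1266i, 3.4271+1.3143i]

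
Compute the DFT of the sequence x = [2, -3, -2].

X[k] = Σ(n=0 to 2) x[n] · ω_3^(nk)
where ω_3 = e^(-2πi/3)

Computing each X[k]:
X[0] = -3
X[1] = 4.5000+0.8660i
X[2] = 4.5000-0.8660i

X = [-3, 4.5000+0.8660i, 4.5000-0.8660i]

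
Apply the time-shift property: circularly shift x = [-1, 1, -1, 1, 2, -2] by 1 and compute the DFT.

Time shift by 1: X_shifted[k] = ω_6^(1k) · X[k]
Shifted x = [-2, -1, 1, -1, 1, 2]

DFT(x[n-1]) = [0, -1.5000+2.5981i, -4.5000+2.5981i, 0, -4.5000-2.5981i, -1.5000-2.5981i]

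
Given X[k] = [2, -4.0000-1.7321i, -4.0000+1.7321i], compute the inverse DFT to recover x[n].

x[n] = (1/3) Σ(k=0 to 2) X[k] · e^(2πikn/3)

Computing each x[n]:
x[0] = -2
x[1] = 3
x[2] = 1

x = [-2, 3, 1]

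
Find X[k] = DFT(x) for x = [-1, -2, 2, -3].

X[k] = Σ(n=0 to 3) x[n] · ω_4^(nk)
where ω_4 = e^(-2πi/4)

Computing each X[k]:
X[0] = -4
X[1] = -3-1i
X[2] = 6
X[3] = -3+1i

X = [-4, -3-1i, 6, -3+1i]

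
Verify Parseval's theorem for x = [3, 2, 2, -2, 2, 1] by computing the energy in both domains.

Time domain:
Σ|x[n]|² = |3|² + |2|² + |2|² + |-2|² + |2|² + |1|² = 26.0000

Frequency domain:
(1/6)Σ|X[k]|² = (1/6)(|8|² + |4.5000-0.8660i|² + |-2.5000-0.8660i|² + |6|² + |-2.5000+0.8660i|² + |4.5000+0.8660i|²) = (1/6)·156.0000 = 26.0000

Both sides agree, confirming Parseval's theorem.

Σ|x[n]|² = (1/N)Σ|X[k]|² = 26.0000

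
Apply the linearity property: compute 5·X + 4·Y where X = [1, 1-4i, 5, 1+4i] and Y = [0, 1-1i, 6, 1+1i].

By linearity: DFT(5x + 4y) = 5·DFT(x) + 4·DFT(y)
= 5·[1, 1-4i, 5, 1+4i] + 4·[0, 1-1i, 6, 1+1i]

Computing element-wise:
Z[0] = 5·(1) + 4·(0) = 5
Z[1] = 5·(1-4i) + 4·(1-1i) = 9-24i
Z[2] = 5·(5) + 4·(6) = 49
Z[3] = 5·(1+4i) + 4·(1+1i) = 9+24i

DFT(5x + 4y) = 5·X + 4·Y = [5, 9-24i, 49, 9+24i]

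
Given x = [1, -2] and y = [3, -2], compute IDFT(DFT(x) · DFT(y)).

(x ⊛ y)[n] = Σ(m=0 to 1) x[m] · y[(n-m) mod 2]

Computing each output sample:
(x ⊛ y)[0] = 7
(x ⊛ y)[1] = -8

x ⊛ y = [7, -8]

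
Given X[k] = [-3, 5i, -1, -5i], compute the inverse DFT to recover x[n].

x[n] = (1/4) Σ(k=0 to 3) X[k] · e^(2πikn/4)

Computing each x[n]:
x[0] = -1
x[1] = -3
x[2] = -1
x[3] = 2

x = [-1, -3, -1, 2]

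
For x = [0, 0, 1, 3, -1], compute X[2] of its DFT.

X[2] = Σ(n=0 to 4) x[n] · ω_5^(2n) where ω_5 = e^(-2πi/5)
= (0)·ω_5^0 + (0)·ω_5^2 + (1)·ω_5^4 + (3)·ω_5^6 + (-1)·ω_5^8

X[2] = 2.0451-2.4899i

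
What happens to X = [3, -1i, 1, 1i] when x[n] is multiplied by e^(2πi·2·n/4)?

Modulation property: DFT(ω_4^(-2n)·x[n]) = X[(k-2) mod 4], so circularly shift X by 2 positions.

X[k-2] = [1, 1i, 3, -1i]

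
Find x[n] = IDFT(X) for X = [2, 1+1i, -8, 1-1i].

x[n] = (1/4) Σ(k=0 to 3) X[k] · e^(2πikn/4)

Computing each x[n]:
x[0] = -1
x[1] = 2
x[2] = -2
x[3] = 3

x = [-1, 2, -2, 3]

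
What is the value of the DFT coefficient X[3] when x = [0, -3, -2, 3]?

X[3] = Σ(n=0 to 3) x[n] · ω_4^(3n) where ω_4 = e^(-2πi/4)
= (0)·ω_4^0 + (-3)·ω_4^3 + (-2)·ω_4^6 + (3)·ω_4^9

X[3] = 2-6i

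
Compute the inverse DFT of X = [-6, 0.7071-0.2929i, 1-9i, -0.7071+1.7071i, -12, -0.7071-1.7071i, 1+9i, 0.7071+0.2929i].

x[n] = (1/8) Σ(k=0 to 7) X[k] · e^(2πikn/8)

Computing each x[n]:
x[0] = -2
x[1] = 3
x[2] = -2
x[3] = -2
x[4] = -2
x[5] = 3
x[6] = -3
x[7] = -1

x = [-2, 3, -2, -2, -2, 3, -3, -1]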